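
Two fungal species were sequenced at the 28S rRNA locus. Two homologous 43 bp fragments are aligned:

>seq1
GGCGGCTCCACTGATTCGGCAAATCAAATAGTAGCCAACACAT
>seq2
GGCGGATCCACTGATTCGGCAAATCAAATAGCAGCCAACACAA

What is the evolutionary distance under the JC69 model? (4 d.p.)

0.0732

The sequences differ at 3 of 43 sites (6, 32, 43), so p = 3/43 ≈ 0.069767.
d = −(3/4) ln(1 − 4p/3) = −0.75 ln(1 − 0.093023) = −0.75 ln(0.906977)
  = −0.75 × (-0.097638) = 0.073229 substitutions/site.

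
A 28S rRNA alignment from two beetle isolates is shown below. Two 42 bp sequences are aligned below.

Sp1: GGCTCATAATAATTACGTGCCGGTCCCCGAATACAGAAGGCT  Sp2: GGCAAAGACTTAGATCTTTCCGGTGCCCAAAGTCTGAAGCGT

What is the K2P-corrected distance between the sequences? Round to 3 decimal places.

0.639

Of 42 sites, 1 differences are transitions and 16 are transversions, so P = 1/42 ≈ 0.02381 and Q = 16/42 ≈ 0.380952.
Under the Kimura two-parameter model, d = −½ ln(1 − 2P − Q) − ¼ ln(1 − 2Q).
1 − 2P − Q = 0.571428, giving −½ ln(0.571428) = 0.279808.
1 − 2Q = 0.238096, giving −¼ ln(0.238096) = 0.358770.
d = 0.279808 + 0.358770 = 0.638578.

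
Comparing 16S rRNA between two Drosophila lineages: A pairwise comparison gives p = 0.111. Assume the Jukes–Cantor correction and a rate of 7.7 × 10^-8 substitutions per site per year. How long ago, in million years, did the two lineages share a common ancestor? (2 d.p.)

0.78

d = −(3/4) ln(1 − 4p/3) = −0.75 ln(1 − 0.148) = −0.75 ln(0.852)
  = −0.75 × (-0.160169) = 0.120127 substitutions/site.
Under a molecular clock d = 2μt, so t = d/(2μ) = 0.120127 / (2 × 7.7 × 10^-8) = 0.78 million years.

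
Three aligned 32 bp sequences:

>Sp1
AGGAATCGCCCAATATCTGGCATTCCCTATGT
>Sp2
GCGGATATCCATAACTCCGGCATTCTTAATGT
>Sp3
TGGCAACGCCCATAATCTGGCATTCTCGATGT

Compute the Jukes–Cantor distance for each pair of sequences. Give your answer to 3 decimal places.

Sp1–Sp2: 13/32 sites differ → p = 0.40625, d = −0.75 ln(1 − 0.541667) = 0.585119 ≈ 0.585.
Sp1–Sp3: 7/32 sites differ → p = 0.21875, d = −0.75 ln(1 − 0.291667) = 0.258631 ≈ 0.259.
Sp2–Sp3: 13/32 sites differ → p = 0.40625, d = −0.75 ln(1 − 0.541667) = 0.585119 ≈ 0.585.

d(Sp1,Sp2) = 0.585, d(Sp1,Sp3) = 0.259, d(Sp2,Sp3) = 0.585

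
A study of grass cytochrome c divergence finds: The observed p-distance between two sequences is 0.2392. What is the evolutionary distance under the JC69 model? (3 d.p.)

d = −(3/4) ln(1 − 4p/3) = −0.75 ln(1 − 0.318933) = −0.75 ln(0.681067)
  = −0.75 × (-0.384095) = 0.288071 substitutions/site.

0.288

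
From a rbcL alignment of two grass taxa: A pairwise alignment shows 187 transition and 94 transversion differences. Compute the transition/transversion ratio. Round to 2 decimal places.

1.99

R = 187/94 = 1.989361… ≈ 1.99 (to 2 d.p.).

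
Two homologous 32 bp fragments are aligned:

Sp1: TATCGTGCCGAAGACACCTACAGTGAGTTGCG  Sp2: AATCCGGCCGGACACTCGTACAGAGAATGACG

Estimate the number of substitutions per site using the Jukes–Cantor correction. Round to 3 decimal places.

The sequences differ at 11 of 32 sites, so p = 11/32 = 0.34375.
d = −(3/4) ln(1 − 4p/3) = −0.75 ln(1 − 0.458333) = −0.75 ln(0.541667)
  = −0.75 × (-0.613104) = 0.459828 substitutions/site.

0.460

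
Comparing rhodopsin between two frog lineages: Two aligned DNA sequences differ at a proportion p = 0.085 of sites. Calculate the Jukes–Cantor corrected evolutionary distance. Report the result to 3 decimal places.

d = −(3/4) ln(1 − 4p/3) = −0.75 ln(1 − 0.113333) = −0.75 ln(0.886667)
  = −0.75 × (-0.120286) = 0.090215 substitutions/site.

0.090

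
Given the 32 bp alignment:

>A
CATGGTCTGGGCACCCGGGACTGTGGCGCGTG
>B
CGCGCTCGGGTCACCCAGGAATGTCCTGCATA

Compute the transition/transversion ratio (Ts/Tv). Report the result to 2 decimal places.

Transitions are A↔G and C↔T; transversions are all other mismatches.
Transitions: 6. Transversions: 6.
R = 6/6 = 1.00.

1.00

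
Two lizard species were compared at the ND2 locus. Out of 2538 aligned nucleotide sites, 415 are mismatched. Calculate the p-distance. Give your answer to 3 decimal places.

p = 415/2538 = 0.163514… ≈ 0.164 (to 3 d.p.).

0.164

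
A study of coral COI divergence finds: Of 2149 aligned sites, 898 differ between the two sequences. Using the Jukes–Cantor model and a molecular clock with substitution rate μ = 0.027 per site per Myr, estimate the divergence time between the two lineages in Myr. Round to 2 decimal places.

11.31

p = 898/2149 ≈ 0.417869.
d = −(3/4) ln(1 − 4p/3) = −0.75 ln(1 − 0.557159) = −0.75 ln(0.442841)
  = −0.75 × (-0.814544) = 0.610908 substitutions/site.
Under a molecular clock d = 2μt, so t = d/(2μ) = 0.610908 / (2 × 0.027) = 11.31 Myr.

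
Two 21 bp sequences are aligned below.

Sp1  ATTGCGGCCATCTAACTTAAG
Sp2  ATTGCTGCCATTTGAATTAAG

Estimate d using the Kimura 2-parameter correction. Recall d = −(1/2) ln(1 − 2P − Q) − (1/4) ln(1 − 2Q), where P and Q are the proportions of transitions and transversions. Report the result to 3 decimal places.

Of 21 sites, 2 differences are transitions and 2 are transversions, so P = 2/21 ≈ 0.095238 and Q = 2/21 ≈ 0.095238.
Under the Kimura two-parameter model, d = −½ ln(1 − 2P − Q) − ¼ ln(1 − 2Q).
1 − 2P − Q = 0.714286, giving −½ ln(0.714286) = 0.168236.
1 − 2Q = 0.809524, giving −¼ ln(0.809524) = 0.052827.
d = 0.168236 + 0.052827 = 0.221063.

0.221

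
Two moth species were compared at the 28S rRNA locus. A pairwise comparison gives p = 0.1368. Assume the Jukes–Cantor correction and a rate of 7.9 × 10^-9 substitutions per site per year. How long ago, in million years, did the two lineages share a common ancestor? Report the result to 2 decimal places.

d = −(3/4) ln(1 − 4p/3) = −0.75 ln(1 − 0.1824) = −0.75 ln(0.8176)
  = −0.75 × (-0.201382) = 0.151037 substitutions/site.
Under a molecular clock d = 2μt, so t = d/(2μ) = 0.151037 / (2 × 7.9 × 10^-9) = 9.56 million years.

9.56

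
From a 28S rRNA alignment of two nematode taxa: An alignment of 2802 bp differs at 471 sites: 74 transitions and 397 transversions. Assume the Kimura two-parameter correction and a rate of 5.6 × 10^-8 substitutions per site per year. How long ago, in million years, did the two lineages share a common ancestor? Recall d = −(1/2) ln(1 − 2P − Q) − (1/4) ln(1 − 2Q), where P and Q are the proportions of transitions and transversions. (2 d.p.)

P = 74/2802 ≈ 0.02641 and Q = 397/2802 ≈ 0.141685.
Under the Kimura two-parameter model, d = −½ ln(1 − 2P − Q) − ¼ ln(1 − 2Q).
1 − 2P − Q = 0.805495, giving −½ ln(0.805495) = 0.108149.
1 − 2Q = 0.71663, giving −¼ ln(0.71663) = 0.083299.
d = 0.108149 + 0.083299 = 0.191448.
Under a molecular clock d = 2μt, so t = d/(2μ) = 0.191448 / (2 × 5.6 × 10^-8) = 1.71 million years.

1.71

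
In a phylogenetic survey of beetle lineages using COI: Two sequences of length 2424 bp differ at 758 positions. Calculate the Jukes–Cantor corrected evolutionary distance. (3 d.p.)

p = 758/2424 ≈ 0.312706.
d = −(3/4) ln(1 − 4p/3) = −0.75 ln(1 − 0.416941) = −0.75 ln(0.583059)
  = −0.75 × (-0.539467) = 0.404600 substitutions/site.

0.405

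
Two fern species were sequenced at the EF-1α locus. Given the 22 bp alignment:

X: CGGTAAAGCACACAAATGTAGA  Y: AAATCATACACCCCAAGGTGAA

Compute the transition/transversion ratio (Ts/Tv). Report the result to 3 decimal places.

Transitions are A↔G and C↔T; transversions are all other mismatches.
Transitions: 5. Transversions: 6.
R = 5/6 = 0.833333… ≈ 0.833 (to 3 d.p.).

0.833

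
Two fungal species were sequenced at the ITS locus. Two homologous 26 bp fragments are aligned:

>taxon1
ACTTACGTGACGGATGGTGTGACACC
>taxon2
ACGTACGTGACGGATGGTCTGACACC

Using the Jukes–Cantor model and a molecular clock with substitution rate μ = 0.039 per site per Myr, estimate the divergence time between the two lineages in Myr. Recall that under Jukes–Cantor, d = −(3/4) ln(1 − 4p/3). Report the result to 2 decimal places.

1.04

The sequences differ at 2 of 26 sites (3, 19), so p = 2/26 ≈ 0.076923.
d = −(3/4) ln(1 − 4p/3) = −0.75 ln(1 − 0.102564) = −0.75 ln(0.897436)
  = −0.75 × (-0.108213) = 0.081160 substitutions/site.
Under a molecular clock d = 2μt, so t = d/(2μ) = 0.081160 / (2 × 0.039) = 1.04 Myr.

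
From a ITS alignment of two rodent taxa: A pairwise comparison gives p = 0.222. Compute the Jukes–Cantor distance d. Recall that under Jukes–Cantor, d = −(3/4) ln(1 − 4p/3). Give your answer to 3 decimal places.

0.263

d = −(3/4) ln(1 − 4p/3) = −0.75 ln(1 − 0.296) = −0.75 ln(0.704)
  = −0.75 × (-0.350977) = 0.263233 substitutions/site.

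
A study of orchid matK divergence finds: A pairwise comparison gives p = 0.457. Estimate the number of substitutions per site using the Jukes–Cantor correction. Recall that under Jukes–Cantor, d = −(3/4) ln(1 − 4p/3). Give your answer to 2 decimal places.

d = −(3/4) ln(1 − 4p/3) = −0.75 ln(1 − 0.609333) = −0.75 ln(0.390667)
  = −0.75 × (-0.939900) = 0.704925 substitutions/site.

0.70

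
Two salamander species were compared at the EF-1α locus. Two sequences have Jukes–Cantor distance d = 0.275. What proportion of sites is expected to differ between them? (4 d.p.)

0.2302

p = (3/4)(1 − e^(−4d/3)) = 0.75 × (1 − e^(-0.366667)) = 0.75 × (1 − 0.693040) = 0.230220.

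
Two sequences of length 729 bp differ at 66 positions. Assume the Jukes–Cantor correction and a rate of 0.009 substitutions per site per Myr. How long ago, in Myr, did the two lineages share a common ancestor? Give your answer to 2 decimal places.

p = 66/729 ≈ 0.090535.
d = −(3/4) ln(1 − 4p/3) = −0.75 ln(1 − 0.120713) = −0.75 ln(0.879287)
  = −0.75 × (-0.128644) = 0.096483 substitutions/site.
Under a molecular clock d = 2μt, so t = d/(2μ) = 0.096483 / (2 × 0.009) = 5.36 Myr.

5.36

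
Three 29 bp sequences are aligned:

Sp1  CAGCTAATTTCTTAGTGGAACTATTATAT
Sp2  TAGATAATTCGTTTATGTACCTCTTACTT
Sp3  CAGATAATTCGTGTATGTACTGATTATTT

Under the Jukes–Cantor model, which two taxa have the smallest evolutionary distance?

Sp1–Sp2: 11/29 differ, p = 0.379, d = 0.529.
Sp1–Sp3: 11/29 differ, p = 0.379, d = 0.529.
Sp2–Sp3: 6/29 differ, p = 0.207, d = 0.242.
The smallest distance is between Sp2 and Sp3.

Sp2 and Sp3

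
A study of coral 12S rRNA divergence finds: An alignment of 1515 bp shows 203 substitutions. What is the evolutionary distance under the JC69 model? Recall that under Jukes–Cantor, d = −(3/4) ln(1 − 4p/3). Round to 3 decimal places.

p = 203/1515 ≈ 0.133993.
d = −(3/4) ln(1 − 4p/3) = −0.75 ln(1 − 0.178657) = −0.75 ln(0.821343)
  = −0.75 × (-0.196814) = 0.147611 substitutions/site.

0.148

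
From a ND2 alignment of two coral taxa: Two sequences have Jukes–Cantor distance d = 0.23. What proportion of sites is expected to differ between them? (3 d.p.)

0.198

p = (3/4)(1 − e^(−4d/3)) = 0.75 × (1 − e^(-0.306667)) = 0.75 × (1 − 0.735896) = 0.198078.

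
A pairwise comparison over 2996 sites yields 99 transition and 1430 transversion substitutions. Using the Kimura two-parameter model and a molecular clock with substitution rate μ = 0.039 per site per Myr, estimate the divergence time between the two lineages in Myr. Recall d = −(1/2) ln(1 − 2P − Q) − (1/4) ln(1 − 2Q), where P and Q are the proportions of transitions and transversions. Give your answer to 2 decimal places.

P = 99/2996 ≈ 0.033044 and Q = 1430/2996 ≈ 0.477303.
Under the Kimura two-parameter model, d = −½ ln(1 − 2P − Q) − ¼ ln(1 − 2Q).
1 − 2P − Q = 0.456609, giving −½ ln(0.456609) = 0.391964.
1 − 2Q = 0.045394, giving −¼ ln(0.045394) = 0.773094.
d = 0.391964 + 0.773094 = 1.165058.
Under a molecular clock d = 2μt, so t = d/(2μ) = 1.165058 / (2 × 0.039) = 14.94 Myr.

14.94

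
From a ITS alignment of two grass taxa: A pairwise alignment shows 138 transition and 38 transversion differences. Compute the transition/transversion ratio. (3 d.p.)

3.632

R = 138/38 = 3.631578… ≈ 3.632 (to 3 d.p.).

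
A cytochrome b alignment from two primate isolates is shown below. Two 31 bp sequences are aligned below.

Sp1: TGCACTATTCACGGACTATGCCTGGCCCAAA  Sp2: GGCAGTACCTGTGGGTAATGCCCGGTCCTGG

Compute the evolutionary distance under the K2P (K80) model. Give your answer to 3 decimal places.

Of 31 sites, 11 differences are transitions and 4 are transversions, so P = 11/31 ≈ 0.354839 and Q = 4/31 ≈ 0.129032.
Under the Kimura two-parameter model, d = −½ ln(1 − 2P − Q) − ¼ ln(1 − 2Q).
1 − 2P − Q = 0.16129, giving −½ ln(0.16129) = 0.912276.
1 − 2Q = 0.741936, giving −¼ ln(0.741936) = 0.074623.
d = 0.912276 + 0.074623 = 0.986899.

0.987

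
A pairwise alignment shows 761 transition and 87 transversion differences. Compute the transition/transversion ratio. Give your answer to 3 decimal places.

8.747

R = 761/87 = 8.747126… ≈ 8.747 (to 3 d.p.).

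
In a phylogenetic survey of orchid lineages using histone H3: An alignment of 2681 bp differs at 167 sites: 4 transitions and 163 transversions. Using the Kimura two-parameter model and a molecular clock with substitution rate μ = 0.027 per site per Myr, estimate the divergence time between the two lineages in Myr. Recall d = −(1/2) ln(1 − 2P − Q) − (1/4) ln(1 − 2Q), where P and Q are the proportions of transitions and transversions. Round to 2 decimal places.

1.21

P = 4/2681 ≈ 0.001492 and Q = 163/2681 ≈ 0.060798.
Under the Kimura two-parameter model, d = −½ ln(1 − 2P − Q) − ¼ ln(1 − 2Q).
1 − 2P − Q = 0.936218, giving −½ ln(0.936218) = 0.032953.
1 − 2Q = 0.878404, giving −¼ ln(0.878404) = 0.032412.
d = 0.032953 + 0.032412 = 0.065365.
Under a molecular clock d = 2μt, so t = d/(2μ) = 0.065365 / (2 × 0.027) = 1.21 Myr.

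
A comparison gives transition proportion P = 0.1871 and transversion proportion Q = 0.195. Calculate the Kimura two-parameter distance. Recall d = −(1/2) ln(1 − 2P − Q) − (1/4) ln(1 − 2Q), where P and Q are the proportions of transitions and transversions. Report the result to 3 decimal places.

0.545

Under the Kimura two-parameter model, d = −½ ln(1 − 2P − Q) − ¼ ln(1 − 2Q).
1 − 2P − Q = 0.4308, giving −½ ln(0.4308) = 0.421056.
1 − 2Q = 0.61, giving −¼ ln(0.61) = 0.123574.
d = 0.421056 + 0.123574 = 0.544630.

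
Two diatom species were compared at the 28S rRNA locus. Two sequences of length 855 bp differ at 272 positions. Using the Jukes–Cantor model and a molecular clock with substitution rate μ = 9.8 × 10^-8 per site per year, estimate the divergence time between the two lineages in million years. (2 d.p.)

p = 272/855 ≈ 0.318129.
d = −(3/4) ln(1 − 4p/3) = −0.75 ln(1 − 0.424172) = −0.75 ln(0.575828)
  = −0.75 × (-0.551946) = 0.413960 substitutions/site.
Under a molecular clock d = 2μt, so t = d/(2μ) = 0.413960 / (2 × 9.8 × 10^-8) = 2.11 million years.

2.11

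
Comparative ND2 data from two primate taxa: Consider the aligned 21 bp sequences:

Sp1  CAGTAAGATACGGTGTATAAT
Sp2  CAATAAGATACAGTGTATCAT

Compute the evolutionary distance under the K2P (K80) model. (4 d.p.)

Of 21 sites, 2 differences are transitions and 1 are transversions, so P = 2/21 ≈ 0.095238 and Q = 1/21 ≈ 0.047619.
Under the Kimura two-parameter model, d = −½ ln(1 − 2P − Q) − ¼ ln(1 − 2Q).
1 − 2P − Q = 0.761905, giving −½ ln(0.761905) = 0.135967.
1 − 2Q = 0.904762, giving −¼ ln(0.904762) = 0.025021.
d = 0.135967 + 0.025021 = 0.160988.

0.1610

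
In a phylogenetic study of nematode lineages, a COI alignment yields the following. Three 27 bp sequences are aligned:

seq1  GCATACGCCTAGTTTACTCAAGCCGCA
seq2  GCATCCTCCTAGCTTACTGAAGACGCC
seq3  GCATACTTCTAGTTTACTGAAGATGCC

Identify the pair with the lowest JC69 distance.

seq1–seq2: 6/27 differ, p = 0.222, d = 0.264.
seq1–seq3: 6/27 differ, p = 0.222, d = 0.264.
seq2–seq3: 4/27 differ, p = 0.148, d = 0.165.
The smallest distance is between seq2 and seq3.

seq2 and seq3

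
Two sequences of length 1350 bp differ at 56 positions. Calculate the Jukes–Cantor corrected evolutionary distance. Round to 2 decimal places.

p = 56/1350 ≈ 0.041481.
d = −(3/4) ln(1 − 4p/3) = −0.75 ln(1 − 0.055308) = −0.75 ln(0.944692)
  = −0.75 × (-0.056896) = 0.042672 substitutions/site.

0.04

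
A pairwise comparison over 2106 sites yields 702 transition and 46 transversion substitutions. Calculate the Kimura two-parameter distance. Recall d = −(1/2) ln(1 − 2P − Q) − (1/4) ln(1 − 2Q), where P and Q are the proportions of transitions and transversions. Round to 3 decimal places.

P = 702/2106 ≈ 0.333333 and Q = 46/2106 ≈ 0.021842.
Under the Kimura two-parameter model, d = −½ ln(1 − 2P − Q) − ¼ ln(1 − 2Q).
1 − 2P − Q = 0.311492, giving −½ ln(0.311492) = 0.583191.
1 − 2Q = 0.956316, giving −¼ ln(0.956316) = 0.011167.
d = 0.583191 + 0.011167 = 0.594358.

0.594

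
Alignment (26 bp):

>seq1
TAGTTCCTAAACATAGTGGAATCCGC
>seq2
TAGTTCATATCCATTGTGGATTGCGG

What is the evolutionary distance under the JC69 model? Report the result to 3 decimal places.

The sequences differ at 7 of 26 sites (7, 10, 11, 15, 21, 23, 26), so p = 7/26 ≈ 0.269231.
d = −(3/4) ln(1 − 4p/3) = −0.75 ln(1 − 0.358975) = −0.75 ln(0.641025)
  = −0.75 × (-0.444687) = 0.333515 substitutions/site.

0.334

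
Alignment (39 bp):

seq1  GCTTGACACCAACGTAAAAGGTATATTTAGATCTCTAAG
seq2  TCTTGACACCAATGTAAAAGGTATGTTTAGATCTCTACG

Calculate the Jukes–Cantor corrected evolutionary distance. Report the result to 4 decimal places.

The sequences differ at 4 of 39 sites (1, 13, 25, 38), so p = 4/39 ≈ 0.102564.
d = −(3/4) ln(1 − 4p/3) = −0.75 ln(1 − 0.136752) = −0.75 ln(0.863248)
  = −0.75 × (-0.147053) = 0.110290 substitutions/site.

0.1103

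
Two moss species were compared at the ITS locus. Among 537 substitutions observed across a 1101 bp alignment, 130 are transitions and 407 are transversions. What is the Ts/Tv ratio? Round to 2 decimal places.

0.32

R = 130/407 = 0.319410… ≈ 0.32 (to 2 d.p.).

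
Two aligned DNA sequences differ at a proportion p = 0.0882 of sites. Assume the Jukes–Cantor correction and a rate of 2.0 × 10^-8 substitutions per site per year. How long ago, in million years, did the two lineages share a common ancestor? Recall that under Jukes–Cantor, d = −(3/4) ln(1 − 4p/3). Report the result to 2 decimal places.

2.35

d = −(3/4) ln(1 − 4p/3) = −0.75 ln(1 − 0.1176) = −0.75 ln(0.8824)
  = −0.75 × (-0.125110) = 0.093833 substitutions/site.
Under a molecular clock d = 2μt, so t = d/(2μ) = 0.093833 / (2 × 2.0 × 10^-8) = 2.35 million years.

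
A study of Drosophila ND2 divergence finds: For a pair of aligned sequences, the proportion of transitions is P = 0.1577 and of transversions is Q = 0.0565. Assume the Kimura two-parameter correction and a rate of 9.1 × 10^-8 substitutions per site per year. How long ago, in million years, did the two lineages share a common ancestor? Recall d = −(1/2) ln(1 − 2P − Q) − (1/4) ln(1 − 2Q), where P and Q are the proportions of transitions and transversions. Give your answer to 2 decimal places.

Under the Kimura two-parameter model, d = −½ ln(1 − 2P − Q) − ¼ ln(1 − 2Q).
1 − 2P − Q = 0.6281, giving −½ ln(0.6281) = 0.232528.
1 − 2Q = 0.887, giving −¼ ln(0.887) = 0.029978.
d = 0.232528 + 0.029978 = 0.262506.
Under a molecular clock d = 2μt, so t = d/(2μ) = 0.262506 / (2 × 9.1 × 10^-8) = 1.44 million years.

1.44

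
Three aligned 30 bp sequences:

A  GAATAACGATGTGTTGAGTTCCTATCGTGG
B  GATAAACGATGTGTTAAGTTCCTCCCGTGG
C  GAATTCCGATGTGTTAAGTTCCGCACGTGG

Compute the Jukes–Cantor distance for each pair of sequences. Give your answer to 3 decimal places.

d(A,B) = 0.188, d(A,C) = 0.233, d(B,C) = 0.233

A–B: 5/30 sites differ → p ≈ 0.166667, d = −0.75 ln(1 − 0.222223) = 0.188487 ≈ 0.188.
A–C: 6/30 sites differ → p = 0.2, d = −0.75 ln(1 − 0.266667) = 0.232617 ≈ 0.233.
B–C: 6/30 sites differ → p = 0.2, d = −0.75 ln(1 − 0.266667) = 0.232617 ≈ 0.233.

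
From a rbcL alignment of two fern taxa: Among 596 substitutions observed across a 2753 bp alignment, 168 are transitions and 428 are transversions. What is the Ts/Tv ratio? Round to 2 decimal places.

0.39

R = 168/428 = 0.392523… ≈ 0.39 (to 2 d.p.).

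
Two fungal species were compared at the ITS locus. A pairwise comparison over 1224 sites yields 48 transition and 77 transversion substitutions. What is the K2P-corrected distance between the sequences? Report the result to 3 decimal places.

0.110

P = 48/1224 ≈ 0.039216 and Q = 77/1224 ≈ 0.062908.
Under the Kimura two-parameter model, d = −½ ln(1 − 2P − Q) − ¼ ln(1 − 2Q).
1 − 2P − Q = 0.85866, giving −½ ln(0.85866) = 0.076191.
1 − 2Q = 0.874184, giving −¼ ln(0.874184) = 0.033616.
d = 0.076191 + 0.033616 = 0.109807.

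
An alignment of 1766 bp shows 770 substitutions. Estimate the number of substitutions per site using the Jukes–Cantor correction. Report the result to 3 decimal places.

p = 770/1766 ≈ 0.436014.
d = −(3/4) ln(1 − 4p/3) = −0.75 ln(1 − 0.581352) = −0.75 ln(0.418648)
  = −0.75 × (-0.870725) = 0.653044 substitutions/site.

0.653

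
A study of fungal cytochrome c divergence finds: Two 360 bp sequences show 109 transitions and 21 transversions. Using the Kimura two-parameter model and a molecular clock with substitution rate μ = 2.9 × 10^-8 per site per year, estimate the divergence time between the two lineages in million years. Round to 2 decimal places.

P = 109/360 ≈ 0.302778 and Q = 21/360 ≈ 0.058333.
Under the Kimura two-parameter model, d = −½ ln(1 − 2P − Q) − ¼ ln(1 − 2Q).
1 − 2P − Q = 0.336111, giving −½ ln(0.336111) = 0.545157.
1 − 2Q = 0.883334, giving −¼ ln(0.883334) = 0.031013.
d = 0.545157 + 0.031013 = 0.576170.
Under a molecular clock d = 2μt, so t = d/(2μ) = 0.576170 / (2 × 2.9 × 10^-8) = 9.93 million years.

9.93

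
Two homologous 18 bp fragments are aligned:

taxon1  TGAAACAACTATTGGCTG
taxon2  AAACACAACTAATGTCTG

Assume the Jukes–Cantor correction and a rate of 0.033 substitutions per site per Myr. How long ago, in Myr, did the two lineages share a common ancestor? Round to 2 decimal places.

The sequences differ at 5 of 18 sites (1, 2, 4, 12, 15), so p = 5/18 ≈ 0.277778.
d = −(3/4) ln(1 − 4p/3) = −0.75 ln(1 − 0.370371) = −0.75 ln(0.629629)
  = −0.75 × (-0.462625) = 0.346969 substitutions/site.
Under a molecular clock d = 2μt, so t = d/(2μ) = 0.346969 / (2 × 0.033) = 5.26 Myr.

5.26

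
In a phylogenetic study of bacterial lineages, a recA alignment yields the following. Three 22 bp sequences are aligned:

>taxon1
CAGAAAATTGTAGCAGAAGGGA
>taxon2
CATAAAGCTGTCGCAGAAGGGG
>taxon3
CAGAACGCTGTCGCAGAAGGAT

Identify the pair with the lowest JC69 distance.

taxon1–taxon2: 5/22 differ, p = 0.227, d = 0.271.
taxon1–taxon3: 6/22 differ, p = 0.273, d = 0.339.
taxon2–taxon3: 4/22 differ, p = 0.182, d = 0.208.
The smallest distance is between taxon2 and taxon3.

taxon2 and taxon3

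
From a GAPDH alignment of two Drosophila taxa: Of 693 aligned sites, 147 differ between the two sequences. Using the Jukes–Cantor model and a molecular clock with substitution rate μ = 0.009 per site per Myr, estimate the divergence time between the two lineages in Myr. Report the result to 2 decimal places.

p = 147/693 ≈ 0.212121.
d = −(3/4) ln(1 − 4p/3) = −0.75 ln(1 − 0.282828) = −0.75 ln(0.717172)
  = −0.75 × (-0.332440) = 0.249330 substitutions/site.
Under a molecular clock d = 2μt, so t = d/(2μ) = 0.249330 / (2 × 0.009) = 13.85 Myr.

13.85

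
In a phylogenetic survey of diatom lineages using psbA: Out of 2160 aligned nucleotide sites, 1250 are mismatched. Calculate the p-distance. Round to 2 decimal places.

p = 1250/2160 = 0.578703… ≈ 0.58 (to 2 d.p.).

0.58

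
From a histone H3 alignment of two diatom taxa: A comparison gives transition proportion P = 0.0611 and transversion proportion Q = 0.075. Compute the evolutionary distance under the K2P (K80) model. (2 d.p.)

0.15

Under the Kimura two-parameter model, d = −½ ln(1 − 2P − Q) − ¼ ln(1 − 2Q).
1 − 2P − Q = 0.8028, giving −½ ln(0.8028) = 0.109825.
1 − 2Q = 0.85, giving −¼ ln(0.85) = 0.040630.
d = 0.109825 + 0.040630 = 0.150455.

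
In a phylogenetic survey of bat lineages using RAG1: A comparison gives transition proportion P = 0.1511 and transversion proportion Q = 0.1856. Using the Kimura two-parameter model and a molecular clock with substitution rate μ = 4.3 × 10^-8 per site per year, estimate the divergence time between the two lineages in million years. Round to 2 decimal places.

Under the Kimura two-parameter model, d = −½ ln(1 − 2P − Q) − ¼ ln(1 − 2Q).
1 − 2P − Q = 0.5122, giving −½ ln(0.5122) = 0.334520.
1 − 2Q = 0.6288, giving −¼ ln(0.6288) = 0.115986.
d = 0.334520 + 0.115986 = 0.450506.
Under a molecular clock d = 2μt, so t = d/(2μ) = 0.450506 / (2 × 4.3 × 10^-8) = 5.24 million years.

5.24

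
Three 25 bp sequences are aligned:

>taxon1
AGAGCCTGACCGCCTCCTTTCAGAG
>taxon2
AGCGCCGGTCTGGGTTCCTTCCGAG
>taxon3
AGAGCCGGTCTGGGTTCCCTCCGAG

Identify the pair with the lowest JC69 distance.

taxon1–taxon2: 9/25 differ, p = 0.360, d = 0.490.
taxon1–taxon3: 9/25 differ, p = 0.360, d = 0.490.
taxon2–taxon3: 2/25 differ, p = 0.080, d = 0.085.
The smallest distance is between taxon2 and taxon3.

taxon2 and taxon3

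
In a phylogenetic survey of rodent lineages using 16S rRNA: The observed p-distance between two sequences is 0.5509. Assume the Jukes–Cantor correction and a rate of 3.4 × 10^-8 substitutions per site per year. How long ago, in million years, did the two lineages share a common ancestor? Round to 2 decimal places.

14.63

d = −(3/4) ln(1 − 4p/3) = −0.75 ln(1 − 0.734533) = −0.75 ln(0.265467)
  = −0.75 × (-1.326265) = 0.994699 substitutions/site.
Under a molecular clock d = 2μt, so t = d/(2μ) = 0.994699 / (2 × 3.4 × 10^-8) = 14.63 million years.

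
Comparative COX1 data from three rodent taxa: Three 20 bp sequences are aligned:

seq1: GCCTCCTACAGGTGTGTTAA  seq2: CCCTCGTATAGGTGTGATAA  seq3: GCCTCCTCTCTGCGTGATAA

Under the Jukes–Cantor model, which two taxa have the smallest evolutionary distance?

seq1–seq2: 4/20 differ, p = 0.200, d = 0.233.
seq1–seq3: 6/20 differ, p = 0.300, d = 0.383.
seq2–seq3: 6/20 differ, p = 0.300, d = 0.383.
The smallest distance is between seq1 and seq2.

seq1 and seq2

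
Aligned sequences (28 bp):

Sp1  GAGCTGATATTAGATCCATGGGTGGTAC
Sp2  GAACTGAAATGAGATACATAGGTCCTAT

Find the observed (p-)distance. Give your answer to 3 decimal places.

0.286

The sequences differ at 8 of 28 positions (sites 3, 8, 11, 16, 20, 24, 25, 28).
p = 8/28 = 0.285714… ≈ 0.286 (to 3 d.p.).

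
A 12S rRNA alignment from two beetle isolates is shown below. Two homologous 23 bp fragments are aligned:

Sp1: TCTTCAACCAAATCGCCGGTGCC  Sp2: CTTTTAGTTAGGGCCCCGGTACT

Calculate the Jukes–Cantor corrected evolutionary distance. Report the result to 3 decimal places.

The sequences differ at 12 of 23 sites, so p = 12/23 ≈ 0.521739.
d = −(3/4) ln(1 − 4p/3) = −0.75 ln(1 − 0.695652) = −0.75 ln(0.304348)
  = −0.75 × (-1.189583) = 0.892187 substitutions/site.

0.892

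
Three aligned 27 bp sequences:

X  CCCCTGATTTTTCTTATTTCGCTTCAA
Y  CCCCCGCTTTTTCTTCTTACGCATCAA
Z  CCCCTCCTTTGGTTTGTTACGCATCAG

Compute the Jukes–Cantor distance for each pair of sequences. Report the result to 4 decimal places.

d(X,Y) = 0.2127, d(X,Z) = 0.4408, d(Y,Z) = 0.3181

X–Y: 5/27 sites differ → p ≈ 0.185185, d = −0.75 ln(1 − 0.246913) = 0.212681 ≈ 0.2127.
X–Z: 9/27 sites differ → p ≈ 0.333333, d = −0.75 ln(1 − 0.444444) = 0.440839 ≈ 0.4408.
Y–Z: 7/27 sites differ → p ≈ 0.259259, d = −0.75 ln(1 − 0.345679) = 0.318118 ≈ 0.3181.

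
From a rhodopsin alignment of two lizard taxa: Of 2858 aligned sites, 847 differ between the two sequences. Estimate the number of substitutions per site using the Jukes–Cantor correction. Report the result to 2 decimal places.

0.38

p = 847/2858 ≈ 0.296361.
d = −(3/4) ln(1 − 4p/3) = −0.75 ln(1 − 0.395148) = −0.75 ln(0.604852)
  = −0.75 × (-0.502771) = 0.377078 substitutions/site.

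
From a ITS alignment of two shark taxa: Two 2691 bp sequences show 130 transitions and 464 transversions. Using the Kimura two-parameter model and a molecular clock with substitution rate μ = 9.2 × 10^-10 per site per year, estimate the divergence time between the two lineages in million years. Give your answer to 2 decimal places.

P = 130/2691 ≈ 0.048309 and Q = 464/2691 ≈ 0.172427.
Under the Kimura two-parameter model, d = −½ ln(1 − 2P − Q) − ¼ ln(1 − 2Q).
1 − 2P − Q = 0.730955, giving −½ ln(0.730955) = 0.156702.
1 − 2Q = 0.655146, giving −¼ ln(0.655146) = 0.105724.
d = 0.156702 + 0.105724 = 0.262426.
Under a molecular clock d = 2μt, so t = d/(2μ) = 0.262426 / (2 × 9.2 × 10^-10) = 142.62 million years.

142.62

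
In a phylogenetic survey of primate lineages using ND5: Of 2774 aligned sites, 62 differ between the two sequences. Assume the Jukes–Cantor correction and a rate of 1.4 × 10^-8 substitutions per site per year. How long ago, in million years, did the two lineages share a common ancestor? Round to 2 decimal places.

p = 62/2774 ≈ 0.02235.
d = −(3/4) ln(1 − 4p/3) = −0.75 ln(1 − 0.0298) = −0.75 ln(0.9702)
  = −0.75 × (-0.030253) = 0.022690 substitutions/site.
Under a molecular clock d = 2μt, so t = d/(2μ) = 0.022690 / (2 × 1.4 × 10^-8) = 0.81 million years.

0.81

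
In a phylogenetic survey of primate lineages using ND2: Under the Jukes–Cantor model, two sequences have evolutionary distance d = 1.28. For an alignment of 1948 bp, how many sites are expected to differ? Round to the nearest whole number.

1196

Invert JC69: p = (3/4)(1 − e^(−4d/3)) = 0.75 × (1 − e^(-1.706667)) = 0.75 × (1 − 0.181470) = 0.613898.
Expected differing sites = pL ≈ 0.613898 × 1948 = 1195.873304 ≈ 1196.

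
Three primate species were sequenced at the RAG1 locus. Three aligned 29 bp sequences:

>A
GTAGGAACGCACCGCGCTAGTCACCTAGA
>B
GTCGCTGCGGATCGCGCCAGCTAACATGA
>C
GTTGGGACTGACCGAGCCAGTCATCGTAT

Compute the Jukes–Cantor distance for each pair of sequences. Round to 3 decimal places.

d(A,B) = 0.602, d(A,C) = 0.529, d(B,C) = 0.683

A–B: 12/29 sites differ → p ≈ 0.413793, d = −0.75 ln(1 − 0.551724) = 0.601760 ≈ 0.602.
A–C: 11/29 sites differ → p ≈ 0.37931, d = −0.75 ln(1 − 0.505747) = 0.528531 ≈ 0.529.
B–C: 13/29 sites differ → p ≈ 0.448276, d = −0.75 ln(1 − 0.597701) = 0.682920 ≈ 0.683.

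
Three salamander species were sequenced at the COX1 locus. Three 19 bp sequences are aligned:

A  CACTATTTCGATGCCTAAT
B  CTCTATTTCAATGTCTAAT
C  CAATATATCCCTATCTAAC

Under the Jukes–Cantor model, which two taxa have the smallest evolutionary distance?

A–B: 3/19 differ, p = 0.158, d = 0.177.
A–C: 7/19 differ, p = 0.368, d = 0.507.
B–C: 7/19 differ, p = 0.368, d = 0.507.
The smallest distance is between A and B.

A and B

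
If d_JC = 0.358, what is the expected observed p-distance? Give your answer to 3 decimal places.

0.285

p = (3/4)(1 − e^(−4d/3)) = 0.75 × (1 − e^(-0.477333)) = 0.75 × (1 − 0.620436) = 0.284673.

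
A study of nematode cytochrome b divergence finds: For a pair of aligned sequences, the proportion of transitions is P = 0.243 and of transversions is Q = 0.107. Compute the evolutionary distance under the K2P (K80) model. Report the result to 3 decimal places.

Under the Kimura two-parameter model, d = −½ ln(1 − 2P − Q) − ¼ ln(1 − 2Q).
1 − 2P − Q = 0.407, giving −½ ln(0.407) = 0.449471.
1 − 2Q = 0.786, giving −¼ ln(0.786) = 0.060200.
d = 0.449471 + 0.060200 = 0.509671.

0.510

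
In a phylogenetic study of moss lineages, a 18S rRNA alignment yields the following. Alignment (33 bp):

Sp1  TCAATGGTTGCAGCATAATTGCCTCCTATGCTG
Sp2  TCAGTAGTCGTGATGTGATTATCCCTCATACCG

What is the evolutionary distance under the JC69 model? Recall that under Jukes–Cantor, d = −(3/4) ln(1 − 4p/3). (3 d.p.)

The sequences differ at 16 of 33 sites, so p = 16/33 ≈ 0.484848.
d = −(3/4) ln(1 − 4p/3) = −0.75 ln(1 − 0.646464) = −0.75 ln(0.353536)
  = −0.75 × (-1.039770) = 0.779828 substitutions/site.

0.780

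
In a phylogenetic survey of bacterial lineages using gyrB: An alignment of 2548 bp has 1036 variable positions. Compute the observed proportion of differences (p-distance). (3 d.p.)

0.407

p = 1036/2548 = 0.406593… ≈ 0.407 (to 3 d.p.).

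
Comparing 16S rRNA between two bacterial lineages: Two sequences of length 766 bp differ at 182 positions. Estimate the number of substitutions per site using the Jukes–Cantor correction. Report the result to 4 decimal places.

p = 182/766 ≈ 0.237598.
d = −(3/4) ln(1 − 4p/3) = −0.75 ln(1 − 0.316797) = −0.75 ln(0.683203)
  = −0.75 × (-0.380963) = 0.285722 substitutions/site.

0.2857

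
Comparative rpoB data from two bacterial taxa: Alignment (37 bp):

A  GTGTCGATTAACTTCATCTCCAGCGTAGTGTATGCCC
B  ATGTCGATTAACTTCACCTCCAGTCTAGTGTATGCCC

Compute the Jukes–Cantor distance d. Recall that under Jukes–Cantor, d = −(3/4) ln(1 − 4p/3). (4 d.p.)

0.1167

The sequences differ at 4 of 37 sites (1, 17, 24, 25), so p = 4/37 ≈ 0.108108.
d = −(3/4) ln(1 − 4p/3) = −0.75 ln(1 − 0.144144) = −0.75 ln(0.855856)
  = −0.75 × (-0.155653) = 0.116740 substitutions/site.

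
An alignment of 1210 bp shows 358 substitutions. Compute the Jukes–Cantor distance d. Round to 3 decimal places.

0.376

p = 358/1210 ≈ 0.295868.
d = −(3/4) ln(1 − 4p/3) = −0.75 ln(1 − 0.394491) = −0.75 ln(0.605509)
  = −0.75 × (-0.501686) = 0.376265 substitutions/site.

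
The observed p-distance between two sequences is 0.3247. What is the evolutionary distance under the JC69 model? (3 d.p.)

0.425

d = −(3/4) ln(1 − 4p/3) = −0.75 ln(1 − 0.432933) = −0.75 ln(0.567067)
  = −0.75 × (-0.567278) = 0.425459 substitutions/site.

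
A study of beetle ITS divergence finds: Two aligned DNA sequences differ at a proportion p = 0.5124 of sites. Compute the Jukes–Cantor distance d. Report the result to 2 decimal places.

d = −(3/4) ln(1 − 4p/3) = −0.75 ln(1 − 0.6832) = −0.75 ln(0.3168)
  = −0.75 × (-1.149485) = 0.862114 substitutions/site.

0.86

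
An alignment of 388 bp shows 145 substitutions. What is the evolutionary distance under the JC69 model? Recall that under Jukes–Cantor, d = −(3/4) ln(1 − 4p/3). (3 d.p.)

p = 145/388 ≈ 0.373711.
d = −(3/4) ln(1 − 4p/3) = −0.75 ln(1 − 0.498281) = −0.75 ln(0.501719)
  = −0.75 × (-0.689715) = 0.517286 substitutions/site.

0.517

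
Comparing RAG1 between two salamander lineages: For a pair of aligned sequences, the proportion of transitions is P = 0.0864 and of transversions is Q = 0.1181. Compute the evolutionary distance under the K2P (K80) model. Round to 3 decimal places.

Under the Kimura two-parameter model, d = −½ ln(1 − 2P − Q) − ¼ ln(1 − 2Q).
1 − 2P − Q = 0.7091, giving −½ ln(0.7091) = 0.171879.
1 − 2Q = 0.7638, giving −¼ ln(0.7638) = 0.067362.
d = 0.171879 + 0.067362 = 0.239241.

0.239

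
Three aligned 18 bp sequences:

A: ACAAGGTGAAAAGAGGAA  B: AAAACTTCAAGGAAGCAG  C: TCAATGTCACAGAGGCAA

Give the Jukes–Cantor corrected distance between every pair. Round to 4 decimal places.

A–B: 9/18 sites differ → p = 0.5, d = −0.75 ln(1 − 0.666667) = 0.823960 ≈ 0.8240.
A–C: 8/18 sites differ → p ≈ 0.444444, d = −0.75 ln(1 − 0.592592) = 0.673455 ≈ 0.6735.
B–C: 8/18 sites differ → p ≈ 0.444444, d = −0.75 ln(1 − 0.592592) = 0.673455 ≈ 0.6735.

d(A,B) = 0.8240, d(A,C) = 0.6735, d(B,C) = 0.6735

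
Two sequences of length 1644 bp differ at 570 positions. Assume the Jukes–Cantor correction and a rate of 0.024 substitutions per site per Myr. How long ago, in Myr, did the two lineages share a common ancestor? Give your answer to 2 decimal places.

p = 570/1644 ≈ 0.346715.
d = −(3/4) ln(1 − 4p/3) = −0.75 ln(1 − 0.462287) = −0.75 ln(0.537713)
  = −0.75 × (-0.620430) = 0.465323 substitutions/site.
Under a molecular clock d = 2μt, so t = d/(2μ) = 0.465323 / (2 × 0.024) = 9.69 Myr.

9.69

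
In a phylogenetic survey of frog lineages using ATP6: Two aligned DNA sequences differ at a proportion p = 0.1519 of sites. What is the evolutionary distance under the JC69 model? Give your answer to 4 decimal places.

0.1697

d = −(3/4) ln(1 − 4p/3) = −0.75 ln(1 − 0.202533) = −0.75 ln(0.797467)
  = −0.75 × (-0.226315) = 0.169736 substitutions/site.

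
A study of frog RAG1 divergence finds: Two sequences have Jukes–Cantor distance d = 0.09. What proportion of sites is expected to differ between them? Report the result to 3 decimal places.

0.085

p = (3/4)(1 − e^(−4d/3)) = 0.75 × (1 − e^(-0.12)) = 0.75 × (1 − 0.886920) = 0.084810.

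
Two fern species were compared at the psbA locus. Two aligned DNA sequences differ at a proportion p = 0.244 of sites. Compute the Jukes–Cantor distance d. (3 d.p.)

0.295

d = −(3/4) ln(1 − 4p/3) = −0.75 ln(1 − 0.325333) = −0.75 ln(0.674667)
  = −0.75 × (-0.393536) = 0.295152 substitutions/site.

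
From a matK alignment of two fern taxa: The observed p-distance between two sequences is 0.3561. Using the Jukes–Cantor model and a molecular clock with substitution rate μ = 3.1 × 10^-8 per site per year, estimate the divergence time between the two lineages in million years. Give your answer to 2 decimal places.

7.79

d = −(3/4) ln(1 − 4p/3) = −0.75 ln(1 − 0.4748) = −0.75 ln(0.5252)
  = −0.75 × (-0.643976) = 0.482982 substitutions/site.
Under a molecular clock d = 2μt, so t = d/(2μ) = 0.482982 / (2 × 3.1 × 10^-8) = 7.79 million years.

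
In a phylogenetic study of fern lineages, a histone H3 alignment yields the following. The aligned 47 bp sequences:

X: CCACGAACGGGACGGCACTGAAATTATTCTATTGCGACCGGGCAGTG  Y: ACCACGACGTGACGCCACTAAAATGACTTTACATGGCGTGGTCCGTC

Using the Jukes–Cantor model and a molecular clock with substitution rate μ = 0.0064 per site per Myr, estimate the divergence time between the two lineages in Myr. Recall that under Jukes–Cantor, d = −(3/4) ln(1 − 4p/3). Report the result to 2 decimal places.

53.07

The sequences differ at 21 of 47 sites, so p = 21/47 ≈ 0.446809.
d = −(3/4) ln(1 − 4p/3) = −0.75 ln(1 − 0.595745) = −0.75 ln(0.404255)
  = −0.75 × (-0.905709) = 0.679282 substitutions/site.
Under a molecular clock d = 2μt, so t = d/(2μ) = 0.679282 / (2 × 0.0064) = 53.07 Myr.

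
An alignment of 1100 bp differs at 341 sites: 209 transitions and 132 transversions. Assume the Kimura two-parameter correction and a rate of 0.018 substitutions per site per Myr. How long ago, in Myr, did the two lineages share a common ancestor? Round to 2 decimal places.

11.53

P = 209/1100 = 0.19 and Q = 132/1100 = 0.12.
Under the Kimura two-parameter model, d = −½ ln(1 − 2P − Q) − ¼ ln(1 − 2Q).
1 − 2P − Q = 0.5, giving −½ ln(0.5) = 0.346574.
1 − 2Q = 0.76, giving −¼ ln(0.76) = 0.068609.
d = 0.346574 + 0.068609 = 0.415183.
Under a molecular clock d = 2μt, so t = d/(2μ) = 0.415183 / (2 × 0.018) = 11.53 Myr.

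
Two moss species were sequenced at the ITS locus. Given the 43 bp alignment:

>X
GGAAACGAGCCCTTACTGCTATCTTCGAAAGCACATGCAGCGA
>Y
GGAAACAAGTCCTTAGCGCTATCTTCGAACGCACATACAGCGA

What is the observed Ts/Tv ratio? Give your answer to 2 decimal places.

2.00

Transitions are A↔G and C↔T; transversions are all other mismatches.
Transitions: 4. Transversions: 2.
R = 4/2 = 2.00.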